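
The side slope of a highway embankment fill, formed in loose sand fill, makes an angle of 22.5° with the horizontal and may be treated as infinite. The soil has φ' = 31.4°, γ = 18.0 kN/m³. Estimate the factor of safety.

For a dry cohesionless infinite slope the factor of safety is FS = tanφ' / tanβ.
FS = tan31.4° / tan22.5° = 0.6104 / 0.4142 = 1.474

FS = 1.47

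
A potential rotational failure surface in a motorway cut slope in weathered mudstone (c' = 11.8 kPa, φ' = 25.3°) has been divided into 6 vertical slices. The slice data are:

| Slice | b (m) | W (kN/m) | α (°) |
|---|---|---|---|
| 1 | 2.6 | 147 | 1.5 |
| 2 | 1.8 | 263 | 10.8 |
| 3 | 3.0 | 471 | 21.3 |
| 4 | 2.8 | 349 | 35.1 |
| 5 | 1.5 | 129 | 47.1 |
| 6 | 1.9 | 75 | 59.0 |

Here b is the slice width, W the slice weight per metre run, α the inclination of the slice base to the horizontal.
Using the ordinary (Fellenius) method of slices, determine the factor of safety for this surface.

FS = 1.36

Ordinary method of slices: FS = Σ[c'·Δl_i + (W_i cosα_i)·tanφ'] / Σ W_i sinα_i, with Δl_i = b_i / cosα_i.
Slice 1: Δl = 2.6/cos1.5° = 2.601 m; N'_1 = 147·cos1.5° = 146.9; c'Δl = 30.69; W sinα = 3.8
Slice 2: Δl = 1.8/cos10.8° = 1.832 m; N'_2 = 263·cos10.8° = 258.3; c'Δl = 21.62; W sinα = 49.3
Slice 3: Δl = 3.0/cos21.3° = 3.220 m; N'_3 = 471·cos21.3° = 438.8; c'Δl = 38.00; W sinα = 171.1
Slice 4: Δl = 2.8/cos35.1° = 3.422 m; N'_4 = 349·cos35.1° = 285.5; c'Δl = 40.38; W sinα = 200.7
Slice 5: Δl = 1.5/cos47.1° = 2.204 m; N'_5 = 129·cos47.1° = 87.8; c'Δl = 26.00; W sinα = 94.5
Slice 6: Δl = 1.9/cos59.0° = 3.689 m; N'_6 = 75·cos59.0° = 38.6; c'Δl = 43.53; W sinα = 64.3
Σc'Δl = 200.2 kN/m; ΣN' = 1256.1 kN/m; ΣW sinα = 583.7 kN/m
Resisting = 200.2 + 1256.1·tan25.3° = 200.2 + 593.8 = 794.0 kN/m
FS = 794.0 / 583.7 = 1.360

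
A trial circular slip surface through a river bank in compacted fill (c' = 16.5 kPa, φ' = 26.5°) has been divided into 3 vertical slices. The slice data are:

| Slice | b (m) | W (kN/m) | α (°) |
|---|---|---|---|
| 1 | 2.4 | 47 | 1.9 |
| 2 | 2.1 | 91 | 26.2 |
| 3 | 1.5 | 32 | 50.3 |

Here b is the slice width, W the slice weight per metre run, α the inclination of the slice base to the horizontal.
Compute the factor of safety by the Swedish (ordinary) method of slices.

Ordinary method of slices: FS = Σ[c'·Δl_i + (W_i cosα_i)·tanφ'] / Σ W_i sinα_i, with Δl_i = b_i / cosα_i.
Slice 1: Δl = 2.4/cos1.9° = 2.401 m; N'_1 = 47·cos1.9° = 47.0; c'Δl = 39.62; W sinα = 1.6
Slice 2: Δl = 2.1/cos26.2° = 2.340 m; N'_2 = 91·cos26.2° = 81.7; c'Δl = 38.62; W sinα = 40.2
Slice 3: Δl = 1.5/cos50.3° = 2.348 m; N'_3 = 32·cos50.3° = 20.4; c'Δl = 38.75; W sinα = 24.6
Σc'Δl = 117.0 kN/m; ΣN' = 149.1 kN/m; ΣW sinα = 66.4 kN/m
Resisting = 117.0 + 149.1·tan26.5° = 117.0 + 74.3 = 191.3 kN/m
FS = 191.3 / 66.4 = 2.883

FS = 2.88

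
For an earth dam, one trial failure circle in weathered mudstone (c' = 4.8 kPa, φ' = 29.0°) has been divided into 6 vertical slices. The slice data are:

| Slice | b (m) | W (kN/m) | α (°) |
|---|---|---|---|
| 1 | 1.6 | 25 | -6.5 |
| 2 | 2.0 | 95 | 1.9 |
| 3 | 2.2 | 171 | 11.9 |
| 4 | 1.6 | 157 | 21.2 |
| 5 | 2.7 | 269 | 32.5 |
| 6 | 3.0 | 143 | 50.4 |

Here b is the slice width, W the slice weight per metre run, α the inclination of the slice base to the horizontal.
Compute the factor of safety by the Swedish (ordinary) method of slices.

Ordinary method of slices: FS = Σ[c'·Δl_i + (W_i cosα_i)·tanφ'] / Σ W_i sinα_i, with Δl_i = b_i / cosα_i.
Slice 1: Δl = 1.6/cos(-6.5°) = 1.610 m; N'_1 = 25·cos(-6.5°) = 24.8; c'Δl = 7.73; W sinα = -2.8
Slice 2: Δl = 2.0/cos1.9° = 2.001 m; N'_2 = 95·cos1.9° = 94.9; c'Δl = 9.61; W sinα = 3.1
Slice 3: Δl = 2.2/cos11.9° = 2.248 m; N'_3 = 171·cos11.9° = 167.3; c'Δl = 10.79; W sinα = 35.3
Slice 4: Δl = 1.6/cos21.2° = 1.716 m; N'_4 = 157·cos21.2° = 146.4; c'Δl = 8.24; W sinα = 56.8
Slice 5: Δl = 2.7/cos32.5° = 3.201 m; N'_5 = 269·cos32.5° = 226.9; c'Δl = 15.37; W sinα = 144.5
Slice 6: Δl = 3.0/cos50.4° = 4.706 m; N'_6 = 143·cos50.4° = 91.2; c'Δl = 22.59; W sinα = 110.2
Σc'Δl = 74.3 kN/m; ΣN' = 751.5 kN/m; ΣW sinα = 347.1 kN/m
Resisting = 74.3 + 751.5·tan29.0° = 74.3 + 416.6 = 490.9 kN/m
FS = 490.9 / 347.1 = 1.414

FS = 1.41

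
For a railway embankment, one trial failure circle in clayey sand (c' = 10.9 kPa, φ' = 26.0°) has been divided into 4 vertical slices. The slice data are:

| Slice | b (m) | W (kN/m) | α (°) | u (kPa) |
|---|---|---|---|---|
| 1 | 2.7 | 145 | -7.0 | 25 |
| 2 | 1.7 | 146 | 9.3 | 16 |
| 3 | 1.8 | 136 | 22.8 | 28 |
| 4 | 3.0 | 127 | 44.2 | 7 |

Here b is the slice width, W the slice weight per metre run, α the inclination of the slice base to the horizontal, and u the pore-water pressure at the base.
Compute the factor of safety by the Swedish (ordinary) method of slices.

FS = 1.86

Ordinary method of slices: FS = Σ[c'·Δl_i + (W_i cosα_i − u_i·Δl_i)·tanφ'] / Σ W_i sinα_i, with Δl_i = b_i / cosα_i.
Slice 1: Δl = 2.7/cos(-7.0°) = 2.720 m; N'_1 = 145·cos(-7.0°) − 25·2.720 = 75.9; c'Δl = 29.65; W sinα = -17.7
Slice 2: Δl = 1.7/cos9.3° = 1.723 m; N'_2 = 146·cos9.3° − 16·1.723 = 116.5; c'Δl = 18.78; W sinα = 23.6
Slice 3: Δl = 1.8/cos22.8° = 1.953 m; N'_3 = 136·cos22.8° − 28·1.953 = 70.7; c'Δl = 21.28; W sinα = 52.7
Slice 4: Δl = 3.0/cos44.2° = 4.185 m; N'_4 = 127·cos44.2° − 7·4.185 = 61.8; c'Δl = 45.61; W sinα = 88.5
Σc'Δl = 115.3 kN/m; ΣN' = 324.9 kN/m; ΣW sinα = 147.2 kN/m
Resisting = 115.3 + 324.9·tan26.0° = 115.3 + 158.5 = 273.8 kN/m
FS = 273.8 / 147.2 = 1.860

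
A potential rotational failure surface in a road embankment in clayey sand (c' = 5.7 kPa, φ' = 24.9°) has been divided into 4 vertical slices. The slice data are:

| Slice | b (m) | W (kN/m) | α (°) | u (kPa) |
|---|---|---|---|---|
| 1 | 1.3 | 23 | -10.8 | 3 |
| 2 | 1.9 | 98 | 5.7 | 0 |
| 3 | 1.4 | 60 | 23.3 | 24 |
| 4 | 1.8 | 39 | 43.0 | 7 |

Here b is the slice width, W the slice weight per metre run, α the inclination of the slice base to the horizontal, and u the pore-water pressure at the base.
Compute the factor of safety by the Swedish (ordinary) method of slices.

Ordinary method of slices: FS = Σ[c'·Δl_i + (W_i cosα_i − u_i·Δl_i)·tanφ'] / Σ W_i sinα_i, with Δl_i = b_i / cosα_i.
Slice 1: Δl = 1.3/cos(-10.8°) = 1.323 m; N'_1 = 23·cos(-10.8°) − 3·1.323 = 18.6; c'Δl = 7.54; W sinα = -4.3
Slice 2: Δl = 1.9/cos5.7° = 1.909 m; N'_2 = 98·cos5.7° − 0·1.909 = 97.5; c'Δl = 10.88; W sinα = 9.7
Slice 3: Δl = 1.4/cos23.3° = 1.524 m; N'_3 = 60·cos23.3° − 24·1.524 = 18.5; c'Δl = 8.69; W sinα = 23.7
Slice 4: Δl = 1.8/cos43.0° = 2.461 m; N'_4 = 39·cos43.0° − 7·2.461 = 11.3; c'Δl = 14.03; W sinα = 26.6
Σc'Δl = 41.1 kN/m; ΣN' = 146.0 kN/m; ΣW sinα = 55.8 kN/m
Resisting = 41.1 + 146.0·tan24.9° = 41.1 + 67.8 = 108.9 kN/m
FS = 108.9 / 55.8 = 1.953

FS = 1.95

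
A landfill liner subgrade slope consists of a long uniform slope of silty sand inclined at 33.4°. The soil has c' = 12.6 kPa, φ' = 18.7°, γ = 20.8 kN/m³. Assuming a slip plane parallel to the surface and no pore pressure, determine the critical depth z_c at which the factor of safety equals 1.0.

z_c = 2.71 m

Setting FS = 1.00 in FS = [c' + γz cos²β tanφ'] / [γz sinβ cosβ] and solving for z:
z = c' / [γ cosβ (FS·sinβ − cosβ·tanφ')]
  = 12.6 / [20.8·cos33.4°·(1.00·sin33.4° − cos33.4°·tan18.7°)]
  = 12.6 / [20.8·0.8348·(1.00·0.5505 − 0.8348·0.3385)]
  = 12.6 / 4.6520 = 2.708 m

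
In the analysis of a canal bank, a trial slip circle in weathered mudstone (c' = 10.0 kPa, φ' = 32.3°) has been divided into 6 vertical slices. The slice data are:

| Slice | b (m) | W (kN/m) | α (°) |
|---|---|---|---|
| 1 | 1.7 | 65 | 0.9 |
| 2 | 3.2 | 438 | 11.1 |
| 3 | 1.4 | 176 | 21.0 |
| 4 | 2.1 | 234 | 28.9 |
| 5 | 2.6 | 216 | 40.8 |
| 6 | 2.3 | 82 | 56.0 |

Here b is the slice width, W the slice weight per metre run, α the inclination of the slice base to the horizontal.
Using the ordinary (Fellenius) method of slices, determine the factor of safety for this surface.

Ordinary method of slices: FS = Σ[c'·Δl_i + (W_i cosα_i)·tanφ'] / Σ W_i sinα_i, with Δl_i = b_i / cosα_i.
Slice 1: Δl = 1.7/cos0.9° = 1.700 m; N'_1 = 65·cos0.9° = 65.0; c'Δl = 17.00; W sinα = 1.0
Slice 2: Δl = 3.2/cos11.1° = 3.261 m; N'_2 = 438·cos11.1° = 429.8; c'Δl = 32.61; W sinα = 84.3
Slice 3: Δl = 1.4/cos21.0° = 1.500 m; N'_3 = 176·cos21.0° = 164.3; c'Δl = 15.00; W sinα = 63.1
Slice 4: Δl = 2.1/cos28.9° = 2.399 m; N'_4 = 234·cos28.9° = 204.9; c'Δl = 23.99; W sinα = 113.1
Slice 5: Δl = 2.6/cos40.8° = 3.435 m; N'_5 = 216·cos40.8° = 163.5; c'Δl = 34.35; W sinα = 141.1
Slice 6: Δl = 2.3/cos56.0° = 4.113 m; N'_6 = 82·cos56.0° = 45.9; c'Δl = 41.13; W sinα = 68.0
Σc'Δl = 164.1 kN/m; ΣN' = 1073.3 kN/m; ΣW sinα = 470.6 kN/m
Resisting = 164.1 + 1073.3·tan32.3° = 164.1 + 678.5 = 842.6 kN/m
FS = 842.6 / 470.6 = 1.790

FS = 1.79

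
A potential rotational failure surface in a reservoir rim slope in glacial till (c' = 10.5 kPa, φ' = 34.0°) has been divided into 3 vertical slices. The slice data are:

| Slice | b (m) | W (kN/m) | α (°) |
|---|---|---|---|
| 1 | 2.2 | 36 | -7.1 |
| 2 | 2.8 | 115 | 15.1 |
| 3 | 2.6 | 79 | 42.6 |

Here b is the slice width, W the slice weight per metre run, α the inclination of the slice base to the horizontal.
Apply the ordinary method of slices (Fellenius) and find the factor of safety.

FS = 2.90

Ordinary method of slices: FS = Σ[c'·Δl_i + (W_i cosα_i)·tanφ'] / Σ W_i sinα_i, with Δl_i = b_i / cosα_i.
Slice 1: Δl = 2.2/cos(-7.1°) = 2.217 m; N'_1 = 36·cos(-7.1°) = 35.7; c'Δl = 23.28; W sinα = -4.4
Slice 2: Δl = 2.8/cos15.1° = 2.900 m; N'_2 = 115·cos15.1° = 111.0; c'Δl = 30.45; W sinα = 30.0
Slice 3: Δl = 2.6/cos42.6° = 3.532 m; N'_3 = 79·cos42.6° = 58.2; c'Δl = 37.09; W sinα = 53.5
Σc'Δl = 90.8 kN/m; ΣN' = 204.9 kN/m; ΣW sinα = 79.0 kN/m
Resisting = 90.8 + 204.9·tan34.0° = 90.8 + 138.2 = 229.0 kN/m
FS = 229.0 / 79.0 = 2.900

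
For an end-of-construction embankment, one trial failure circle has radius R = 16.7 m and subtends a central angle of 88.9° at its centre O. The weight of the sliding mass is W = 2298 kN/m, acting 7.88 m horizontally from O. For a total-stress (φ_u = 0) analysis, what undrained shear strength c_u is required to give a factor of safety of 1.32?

c_u = 55.2 kPa

FS = c_u·L_a·R / (W·d), so c_u = FS·W·d / (L_a·R).
Arc length L_a = R·θ = 16.7·(88.9°·π/180) = 16.7·1.5516 = 25.91 m
c_u = 1.32·2298·7.88 / (25.91·16.7) = 23902.9 / 432.73 = 55.24 kPa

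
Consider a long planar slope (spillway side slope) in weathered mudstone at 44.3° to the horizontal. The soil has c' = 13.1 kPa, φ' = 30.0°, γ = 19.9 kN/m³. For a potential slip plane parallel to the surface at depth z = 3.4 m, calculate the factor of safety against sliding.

FS = 0.98

For an infinite slope with a slip plane parallel to the surface (no pore pressure): FS = [c' + γz cos²β tanφ'] / [γz sinβ cosβ].
γz = 19.9·3.4 = 67.66 kN/m²
Numerator = 13.1 + 67.66·cos²44.3°·tan30.0° = 13.1 + 67.66·0.5122·0.5774 = 33.109 kPa
Denominator = 67.66·sin44.3°·cos44.3° = 67.66·0.6984·0.7157 = 33.820 kPa
FS = 33.109 / 33.820 = 0.979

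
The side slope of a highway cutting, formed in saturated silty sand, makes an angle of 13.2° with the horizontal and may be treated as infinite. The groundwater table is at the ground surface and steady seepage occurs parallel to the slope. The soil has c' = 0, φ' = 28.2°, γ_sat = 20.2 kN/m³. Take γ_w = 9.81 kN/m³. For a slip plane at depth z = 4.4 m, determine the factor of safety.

With seepage parallel to the slope and the water table at the surface, the effective normal stress on the slip plane uses the buoyant unit weight γ' = γ_sat − γ_w while the driving shear stress uses γ_sat:
FS = [c' + γ' z cos²β tanφ'] / [γ_sat z sinβ cosβ]
(For c' = 0 this reduces to FS = (γ'/γ_sat)·tanφ'/tanβ.)
γ' = 20.2 − 9.81 = 10.39 kN/m³
Numerator = 0.0 + 10.39·4.4·cos²13.2°·tan28.2° = 0.0 + 10.39·4.4·0.9479·0.5362 = 23.235 kPa
Denominator = 20.2·4.4·sin13.2°·cos13.2° = 20.2·4.4·0.2284·0.9736 = 19.760 kPa
FS = 23.235 / 19.760 = 1.176

FS = 1.18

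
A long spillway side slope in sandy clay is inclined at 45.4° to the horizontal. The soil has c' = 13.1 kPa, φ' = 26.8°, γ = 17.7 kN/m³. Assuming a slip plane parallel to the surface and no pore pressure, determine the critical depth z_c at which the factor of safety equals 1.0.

Setting FS = 1.00 in FS = [c' + γz cos²β tanφ'] / [γz sinβ cosβ] and solving for z:
z = c' / [γ cosβ (FS·sinβ − cosβ·tanφ')]
  = 13.1 / [17.7·cos45.4°·(1.00·sin45.4° − cos45.4°·tan26.8°)]
  = 13.1 / [17.7·0.7022·(1.00·0.7120 − 0.7022·0.5051)]
  = 13.1 / 4.4411 = 2.950 m

z_c = 2.95 m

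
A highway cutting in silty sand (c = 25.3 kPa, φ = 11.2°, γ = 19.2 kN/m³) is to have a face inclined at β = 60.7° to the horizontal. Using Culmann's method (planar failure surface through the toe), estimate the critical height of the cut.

H_c = 12.86 m

Culmann's analysis gives the critical failure plane at α_cr = (β + φ)/2 = (60.7 + 11.2)/2 = 36.0°, and the critical height
H_c = (4c/γ) · sinβ cosφ / [1 − cos(β − φ)]
    = (4·25.3/19.2) · sin60.7°·cos11.2° / [1 − cos(49.5°)]
    = 5.271 · 0.8721·0.9810 / [1 − 0.6494]
    = 5.271 · 0.8555 / 0.3506
    = 12.86 m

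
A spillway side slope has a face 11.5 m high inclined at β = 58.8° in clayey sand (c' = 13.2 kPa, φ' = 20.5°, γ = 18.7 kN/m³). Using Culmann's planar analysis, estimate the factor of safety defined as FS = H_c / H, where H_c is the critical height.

FS = 0.91

H_c = (4c'/γ) · sinβ cosφ' / [1 − cos(β − φ')]
    = (4·13.2/18.7) · sin58.8°·cos20.5° / [1 − cos38.3°]
    = 2.824 · 0.8012 / 0.2152 = 10.51 m
FS = H_c / H = 10.51 / 11.5 = 0.914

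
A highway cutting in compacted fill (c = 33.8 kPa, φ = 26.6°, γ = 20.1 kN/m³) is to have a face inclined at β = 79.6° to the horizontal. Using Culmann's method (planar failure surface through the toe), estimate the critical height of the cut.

Culmann's analysis gives the critical failure plane at α_cr = (β + φ)/2 = (79.6 + 26.6)/2 = 53.1°, and the critical height
H_c = (4c/γ) · sinβ cosφ / [1 − cos(β − φ)]
    = (4·33.8/20.1) · sin79.6°·cos26.6° / [1 − cos(53.0°)]
    = 6.726 · 0.9836·0.8942 / [1 − 0.6018]
    = 6.726 · 0.8795 / 0.3982
    = 14.86 m

H_c = 14.86 m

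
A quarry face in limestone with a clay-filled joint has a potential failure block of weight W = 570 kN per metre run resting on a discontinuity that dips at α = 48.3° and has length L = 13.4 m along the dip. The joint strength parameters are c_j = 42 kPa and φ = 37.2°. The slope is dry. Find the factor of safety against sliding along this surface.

Resolving the block weight along and normal to the plane and applying the Mohr–Coulomb strength on the joint:
N' = W cosα = 570·cos48.3° = 379.2 kN/m
Driving force T = W sinα = 570·sin48.3° = 425.6 kN/m
Resisting force R = c_j·L + N'·tanφ = 42·13.4 + 379.2·tan37.2° = 562.8 + 287.8 = 850.6 kN/m
FS = R / T = 850.6 / 425.6 = 1.999

FS = 2.00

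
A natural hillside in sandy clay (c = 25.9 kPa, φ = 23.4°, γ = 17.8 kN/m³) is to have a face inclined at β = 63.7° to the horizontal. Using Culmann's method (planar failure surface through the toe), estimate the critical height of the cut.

Culmann's analysis gives the critical failure plane at α_cr = (β + φ)/2 = (63.7 + 23.4)/2 = 43.5°, and the critical height
H_c = (4c/γ) · sinβ cosφ / [1 − cos(β − φ)]
    = (4·25.9/17.8) · sin63.7°·cos23.4° / [1 − cos(40.3°)]
    = 5.820 · 0.8965·0.9178 / [1 − 0.7627]
    = 5.820 · 0.8228 / 0.2373
    = 20.18 m

H_c = 20.18 m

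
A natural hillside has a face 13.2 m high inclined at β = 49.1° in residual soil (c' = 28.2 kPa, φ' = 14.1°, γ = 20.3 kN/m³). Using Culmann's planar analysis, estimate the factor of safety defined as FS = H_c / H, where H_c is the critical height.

FS = 1.71

H_c = (4c'/γ) · sinβ cosφ' / [1 − cos(β − φ')]
    = (4·28.2/20.3) · sin49.1°·cos14.1° / [1 − cos35.0°]
    = 5.557 · 0.7331 / 0.1808 = 22.52 m
FS = H_c / H = 22.52 / 13.2 = 1.706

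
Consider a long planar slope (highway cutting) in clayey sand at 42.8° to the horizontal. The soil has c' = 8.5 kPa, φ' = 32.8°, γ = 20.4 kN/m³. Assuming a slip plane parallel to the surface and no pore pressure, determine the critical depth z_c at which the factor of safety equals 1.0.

Setting FS = 1.00 in FS = [c' + γz cos²β tanφ'] / [γz sinβ cosβ] and solving for z:
z = c' / [γ cosβ (FS·sinβ − cosβ·tanφ')]
  = 8.5 / [20.4·cos42.8°·(1.00·sin42.8° − cos42.8°·tan32.8°)]
  = 8.5 / [20.4·0.7337·(1.00·0.6794 − 0.7337·0.6445)]
  = 8.5 / 3.0922 = 2.749 m

z_c = 2.75 m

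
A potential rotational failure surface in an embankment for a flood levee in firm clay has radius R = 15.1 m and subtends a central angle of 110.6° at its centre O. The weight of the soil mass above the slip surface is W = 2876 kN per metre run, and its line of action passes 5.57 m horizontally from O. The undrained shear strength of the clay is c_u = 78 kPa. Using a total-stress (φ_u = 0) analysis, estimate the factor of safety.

FS = 2.14

Taking moments about the centre O, the resisting moment is provided by the undrained shear strength acting along the arc:
Arc length L_a = R·θ = 15.1·(110.6°·π/180) = 15.1·1.9303 = 29.15 m
M_R = c_u·L_a·R = 78·29.15·15.1 = 34330.6 kN·m/m
M_D = W·d = 2876·5.57 = 16019.3 kN·m/m
FS = M_R / M_D = 34330.6 / 16019.3 = 2.143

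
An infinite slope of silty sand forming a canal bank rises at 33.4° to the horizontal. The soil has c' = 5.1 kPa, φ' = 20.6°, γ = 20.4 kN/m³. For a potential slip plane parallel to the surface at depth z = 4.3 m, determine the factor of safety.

For an infinite slope with a slip plane parallel to the surface (no pore pressure): FS = [c' + γz cos²β tanφ'] / [γz sinβ cosβ].
γz = 20.4·4.3 = 87.72 kN/m²
Numerator = 5.1 + 87.72·cos²33.4°·tan20.6° = 5.1 + 87.72·0.6970·0.3759 = 28.080 kPa
Denominator = 87.72·sin33.4°·cos33.4° = 87.72·0.5505·0.8348 = 40.313 kPa
FS = 28.080 / 40.313 = 0.697

FS = 0.70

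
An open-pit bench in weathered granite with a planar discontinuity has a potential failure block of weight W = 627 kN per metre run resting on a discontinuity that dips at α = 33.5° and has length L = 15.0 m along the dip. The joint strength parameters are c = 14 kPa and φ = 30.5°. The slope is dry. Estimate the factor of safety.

FS = 1.50

Resolving the block weight along and normal to the plane and applying the Mohr–Coulomb strength on the joint:
N' = W cosα = 627·cos33.5° = 522.8 kN/m
Driving force T = W sinα = 627·sin33.5° = 346.1 kN/m
Resisting force R = c·L + N'·tanφ = 14·15.0 + 522.8·tan30.5° = 210.0 + 308.0 = 518.0 kN/m
FS = R / T = 518.0 / 346.1 = 1.497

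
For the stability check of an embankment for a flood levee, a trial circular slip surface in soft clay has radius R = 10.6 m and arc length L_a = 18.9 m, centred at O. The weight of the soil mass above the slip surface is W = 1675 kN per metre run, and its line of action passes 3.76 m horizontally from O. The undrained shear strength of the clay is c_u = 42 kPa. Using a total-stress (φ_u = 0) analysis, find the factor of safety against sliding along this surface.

Taking moments about the centre O, the resisting moment is provided by the undrained shear strength acting along the arc:
M_R = c_u·L_a·R = 42·18.90·10.6 = 8414.3 kN·m/m
M_D = W·d = 1675·3.76 = 6298.0 kN·m/m
FS = M_R / M_D = 8414.3 / 6298.0 = 1.336

FS = 1.34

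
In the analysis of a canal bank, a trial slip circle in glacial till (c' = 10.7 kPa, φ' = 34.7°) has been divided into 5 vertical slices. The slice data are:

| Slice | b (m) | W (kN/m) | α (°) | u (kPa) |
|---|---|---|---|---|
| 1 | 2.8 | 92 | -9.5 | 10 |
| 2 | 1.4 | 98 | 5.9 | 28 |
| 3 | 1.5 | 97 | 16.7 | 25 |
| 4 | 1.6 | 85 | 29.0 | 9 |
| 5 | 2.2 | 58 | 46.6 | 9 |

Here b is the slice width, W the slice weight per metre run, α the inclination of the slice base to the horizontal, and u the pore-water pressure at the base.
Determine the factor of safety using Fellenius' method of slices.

Ordinary method of slices: FS = Σ[c'·Δl_i + (W_i cosα_i − u_i·Δl_i)·tanφ'] / Σ W_i sinα_i, with Δl_i = b_i / cosα_i.
Slice 1: Δl = 2.8/cos(-9.5°) = 2.839 m; N'_1 = 92·cos(-9.5°) − 10·2.839 = 62.3; c'Δl = 30.38; W sinα = -15.2
Slice 2: Δl = 1.4/cos5.9° = 1.407 m; N'_2 = 98·cos5.9° − 28·1.407 = 58.1; c'Δl = 15.06; W sinα = 10.1
Slice 3: Δl = 1.5/cos16.7° = 1.566 m; N'_3 = 97·cos16.7° − 25·1.566 = 53.8; c'Δl = 16.76; W sinα = 27.9
Slice 4: Δl = 1.6/cos29.0° = 1.829 m; N'_4 = 85·cos29.0° − 9·1.829 = 57.9; c'Δl = 19.57; W sinα = 41.2
Slice 5: Δl = 2.2/cos46.6° = 3.202 m; N'_5 = 58·cos46.6° − 9·3.202 = 11.0; c'Δl = 34.26; W sinα = 42.1
Σc'Δl = 116.0 kN/m; ΣN' = 243.1 kN/m; ΣW sinα = 106.1 kN/m
Resisting = 116.0 + 243.1·tan34.7° = 116.0 + 168.3 = 284.4 kN/m
FS = 284.4 / 106.1 = 2.680

FS = 2.68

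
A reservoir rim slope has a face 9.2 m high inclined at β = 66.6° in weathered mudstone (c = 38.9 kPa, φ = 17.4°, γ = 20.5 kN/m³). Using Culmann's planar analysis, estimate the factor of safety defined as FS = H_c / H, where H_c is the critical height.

FS = 2.08

H_c = (4c/γ) · sinβ cosφ / [1 − cos(β − φ)]
    = (4·38.9/20.5) · sin66.6°·cos17.4° / [1 − cos49.2°]
    = 7.590 · 0.8758 / 0.3466 = 19.18 m
FS = H_c / H = 19.18 / 9.2 = 2.085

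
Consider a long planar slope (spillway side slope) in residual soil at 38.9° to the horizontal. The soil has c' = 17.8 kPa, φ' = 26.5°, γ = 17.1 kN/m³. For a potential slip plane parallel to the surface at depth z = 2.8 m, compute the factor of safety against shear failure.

For an infinite slope with a slip plane parallel to the surface (no pore pressure): FS = [c' + γz cos²β tanφ'] / [γz sinβ cosβ].
γz = 17.1·2.8 = 47.88 kN/m²
Numerator = 17.8 + 47.88·cos²38.9°·tan26.5° = 17.8 + 47.88·0.6057·0.4986 = 32.258 kPa
Denominator = 47.88·sin38.9°·cos38.9° = 47.88·0.6280·0.7782 = 23.399 kPa
FS = 32.258 / 23.399 = 1.379

FS = 1.38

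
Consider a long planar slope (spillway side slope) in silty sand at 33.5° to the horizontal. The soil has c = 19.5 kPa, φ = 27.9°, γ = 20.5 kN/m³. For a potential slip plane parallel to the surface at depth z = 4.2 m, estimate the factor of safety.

For an infinite slope with a slip plane parallel to the surface (no pore pressure): FS = [c + γz cos²β tanφ] / [γz sinβ cosβ].
γz = 20.5·4.2 = 86.10 kN/m²
Numerator = 19.5 + 86.10·cos²33.5°·tan27.9° = 19.5 + 86.10·0.6954·0.5295 = 51.200 kPa
Denominator = 86.10·sin33.5°·cos33.5° = 86.10·0.5519·0.8339 = 39.628 kPa
FS = 51.200 / 39.628 = 1.292

FS = 1.29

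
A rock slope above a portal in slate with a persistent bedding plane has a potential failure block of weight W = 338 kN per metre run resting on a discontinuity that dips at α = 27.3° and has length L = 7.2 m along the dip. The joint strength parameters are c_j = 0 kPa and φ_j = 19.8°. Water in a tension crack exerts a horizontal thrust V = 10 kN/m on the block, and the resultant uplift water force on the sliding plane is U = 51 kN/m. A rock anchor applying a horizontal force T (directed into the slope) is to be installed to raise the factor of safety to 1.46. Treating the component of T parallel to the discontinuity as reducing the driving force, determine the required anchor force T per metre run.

T = 103 kN/m

Resolving forces along and normal to the sliding plane, with the horizontal anchor force T adding T·sinα to the effective normal force and T·cosα acting up the plane against the driving force:
FS = [c_jL + (W cosα − U − V sinα + T sinα) tanφ_j] / [W sinα + V cosα − T cosα]
Without the anchor: N' = 244.8 kN/m, driving T_d = 163.9 kN/m, resisting R = 0·7.2 + 244.8·tan19.8° = 88.1 kN/m, FS = 0.54.
Setting FS = 1.46 and solving for T:
1.46·(163.9 − T cos27.3°) = 88.1 + T sin27.3°·tan19.8°
T·(sin27.3°·tan19.8° + 1.46·cos27.3°) = 1.46·163.9 − 88.1
T·(0.4586·0.3600 + 1.46·0.8886) = 239.3 − 88.1 = 151.2
T·1.4625 = 151.2
T = 103.4 kN/m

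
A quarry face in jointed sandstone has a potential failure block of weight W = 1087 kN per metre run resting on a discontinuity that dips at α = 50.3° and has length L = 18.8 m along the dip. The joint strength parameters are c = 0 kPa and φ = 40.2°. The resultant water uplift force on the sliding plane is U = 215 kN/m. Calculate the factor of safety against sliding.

Resolving the block weight along and normal to the plane and applying the Mohr–Coulomb strength on the joint:
N' = W cosα − U = 1087·cos50.3° − 215 = 479.3 kN/m
Driving force T = W sinα = 1087·sin50.3° = 836.3 kN/m
Resisting force R = c·L + N'·tanφ = 0·18.8 + 479.3·tan40.2° = 0.0 + 405.1 = 405.1 kN/m
FS = R / T = 405.1 / 836.3 = 0.484

FS = 0.48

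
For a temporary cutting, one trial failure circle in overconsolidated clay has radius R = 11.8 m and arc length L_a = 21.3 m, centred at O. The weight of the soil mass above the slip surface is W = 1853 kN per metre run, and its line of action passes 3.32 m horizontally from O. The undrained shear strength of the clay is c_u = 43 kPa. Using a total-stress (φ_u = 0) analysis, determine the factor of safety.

FS = 1.76

Taking moments about the centre O, the resisting moment is provided by the undrained shear strength acting along the arc:
M_R = c_u·L_a·R = 43·21.30·11.8 = 10807.6 kN·m/m
M_D = W·d = 1853·3.32 = 6152.0 kN·m/m
FS = M_R / M_D = 10807.6 / 6152.0 = 1.757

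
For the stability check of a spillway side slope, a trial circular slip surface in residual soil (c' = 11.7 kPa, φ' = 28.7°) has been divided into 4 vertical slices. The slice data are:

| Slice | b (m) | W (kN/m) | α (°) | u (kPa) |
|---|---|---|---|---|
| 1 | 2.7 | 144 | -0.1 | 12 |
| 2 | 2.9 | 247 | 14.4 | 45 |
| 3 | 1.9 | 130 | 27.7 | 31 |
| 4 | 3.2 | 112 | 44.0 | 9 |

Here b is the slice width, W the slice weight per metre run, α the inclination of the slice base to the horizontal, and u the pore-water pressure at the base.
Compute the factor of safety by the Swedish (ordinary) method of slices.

FS = 1.56

Ordinary method of slices: FS = Σ[c'·Δl_i + (W_i cosα_i − u_i·Δl_i)·tanφ'] / Σ W_i sinα_i, with Δl_i = b_i / cosα_i.
Slice 1: Δl = 2.7/cos(-0.1°) = 2.700 m; N'_1 = 144·cos(-0.1°) − 12·2.700 = 111.6; c'Δl = 31.59; W sinα = -0.3
Slice 2: Δl = 2.9/cos14.4° = 2.994 m; N'_2 = 247·cos14.4° − 45·2.994 = 104.5; c'Δl = 35.03; W sinα = 61.4
Slice 3: Δl = 1.9/cos27.7° = 2.146 m; N'_3 = 130·cos27.7° − 31·2.146 = 48.6; c'Δl = 25.11; W sinα = 60.4
Slice 4: Δl = 3.2/cos44.0° = 4.449 m; N'_4 = 112·cos44.0° − 9·4.449 = 40.5; c'Δl = 52.05; W sinα = 77.8
Σc'Δl = 143.8 kN/m; ΣN' = 305.2 kN/m; ΣW sinα = 199.4 kN/m
Resisting = 143.8 + 305.2·tan28.7° = 143.8 + 167.1 = 310.9 kN/m
FS = 310.9 / 199.4 = 1.559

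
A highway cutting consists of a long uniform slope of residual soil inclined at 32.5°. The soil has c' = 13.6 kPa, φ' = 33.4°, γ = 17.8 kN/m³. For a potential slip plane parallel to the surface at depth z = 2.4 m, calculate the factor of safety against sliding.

For an infinite slope with a slip plane parallel to the surface (no pore pressure): FS = [c' + γz cos²β tanφ'] / [γz sinβ cosβ].
γz = 17.8·2.4 = 42.72 kN/m²
Numerator = 13.6 + 42.72·cos²32.5°·tan33.4° = 13.6 + 42.72·0.7113·0.6594 = 33.637 kPa
Denominator = 42.72·sin32.5°·cos32.5° = 42.72·0.5373·0.8434 = 19.359 kPa
FS = 33.637 / 19.359 = 1.738

FS = 1.74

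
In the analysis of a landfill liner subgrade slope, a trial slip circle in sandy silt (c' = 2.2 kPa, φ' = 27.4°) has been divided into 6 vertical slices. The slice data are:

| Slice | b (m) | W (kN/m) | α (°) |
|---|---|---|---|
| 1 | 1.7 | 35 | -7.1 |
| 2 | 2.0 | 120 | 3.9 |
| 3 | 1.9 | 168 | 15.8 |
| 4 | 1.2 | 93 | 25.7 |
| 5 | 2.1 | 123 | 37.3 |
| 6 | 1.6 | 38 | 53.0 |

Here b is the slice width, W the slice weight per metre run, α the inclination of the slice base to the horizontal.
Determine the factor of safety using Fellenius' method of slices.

FS = 1.52

Ordinary method of slices: FS = Σ[c'·Δl_i + (W_i cosα_i)·tanφ'] / Σ W_i sinα_i, with Δl_i = b_i / cosα_i.
Slice 1: Δl = 1.7/cos(-7.1°) = 1.713 m; N'_1 = 35·cos(-7.1°) = 34.7; c'Δl = 3.77; W sinα = -4.3
Slice 2: Δl = 2.0/cos3.9° = 2.005 m; N'_2 = 120·cos3.9° = 119.7; c'Δl = 4.41; W sinα = 8.2
Slice 3: Δl = 1.9/cos15.8° = 1.975 m; N'_3 = 168·cos15.8° = 161.7; c'Δl = 4.34; W sinα = 45.7
Slice 4: Δl = 1.2/cos25.7° = 1.332 m; N'_4 = 93·cos25.7° = 83.8; c'Δl = 2.93; W sinα = 40.3
Slice 5: Δl = 2.1/cos37.3° = 2.640 m; N'_5 = 123·cos37.3° = 97.8; c'Δl = 5.81; W sinα = 74.5
Slice 6: Δl = 1.6/cos53.0° = 2.659 m; N'_6 = 38·cos53.0° = 22.9; c'Δl = 5.85; W sinα = 30.3
Σc'Δl = 27.1 kN/m; ΣN' = 520.6 kN/m; ΣW sinα = 194.8 kN/m
Resisting = 27.1 + 520.6·tan27.4° = 27.1 + 269.9 = 297.0 kN/m
FS = 297.0 / 194.8 = 1.525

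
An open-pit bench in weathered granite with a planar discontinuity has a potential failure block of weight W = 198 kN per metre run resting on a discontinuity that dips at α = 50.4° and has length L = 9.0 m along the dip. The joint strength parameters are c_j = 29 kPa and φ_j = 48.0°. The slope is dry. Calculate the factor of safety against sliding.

Resolving the block weight along and normal to the plane and applying the Mohr–Coulomb strength on the joint:
N' = W cosα = 198·cos50.4° = 126.2 kN/m
Driving force T = W sinα = 198·sin50.4° = 152.6 kN/m
Resisting force R = c_j·L + N'·tanφ_j = 29·9.0 + 126.2·tan48.0° = 261.0 + 140.2 = 401.2 kN/m
FS = R / T = 401.2 / 152.6 = 2.630

FS = 2.63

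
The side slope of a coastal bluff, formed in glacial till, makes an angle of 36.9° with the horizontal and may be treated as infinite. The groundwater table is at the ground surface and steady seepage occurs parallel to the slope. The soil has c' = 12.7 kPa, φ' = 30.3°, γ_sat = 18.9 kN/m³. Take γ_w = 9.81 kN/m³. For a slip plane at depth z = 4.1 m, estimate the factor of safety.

FS = 0.72

With seepage parallel to the slope and the water table at the surface, the effective normal stress on the slip plane uses the buoyant unit weight γ' = γ_sat − γ_w while the driving shear stress uses γ_sat:
FS = [c' + γ' z cos²β tanφ'] / [γ_sat z sinβ cosβ]
γ' = 18.9 − 9.81 = 9.09 kN/m³
Numerator = 12.7 + 9.09·4.1·cos²36.9°·tan30.3° = 12.7 + 9.09·4.1·0.6395·0.5844 = 26.627 kPa
Denominator = 18.9·4.1·sin36.9°·cos36.9° = 18.9·4.1·0.6004·0.7997 = 37.207 kPa
FS = 26.627 / 37.207 = 0.716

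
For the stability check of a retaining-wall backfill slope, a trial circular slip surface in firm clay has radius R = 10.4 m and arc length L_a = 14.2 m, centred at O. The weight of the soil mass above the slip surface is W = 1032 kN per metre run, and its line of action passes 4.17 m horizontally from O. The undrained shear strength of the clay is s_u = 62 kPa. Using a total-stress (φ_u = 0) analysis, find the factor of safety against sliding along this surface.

Taking moments about the centre O, the resisting moment is provided by the undrained shear strength acting along the arc:
M_R = s_u·L_a·R = 62·14.20·10.4 = 9156.2 kN·m/m
M_D = W·d = 1032·4.17 = 4303.4 kN·m/m
FS = M_R / M_D = 9156.2 / 4303.4 = 2.128

FS = 2.13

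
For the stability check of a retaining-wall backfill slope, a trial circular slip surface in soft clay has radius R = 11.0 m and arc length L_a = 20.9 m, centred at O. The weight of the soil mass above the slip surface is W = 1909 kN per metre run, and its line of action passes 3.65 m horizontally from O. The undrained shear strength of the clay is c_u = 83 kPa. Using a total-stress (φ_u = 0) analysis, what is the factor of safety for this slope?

FS = 2.74

Taking moments about the centre O, the resisting moment is provided by the undrained shear strength acting along the arc:
M_R = c_u·L_a·R = 83·20.90·11.0 = 19081.7 kN·m/m
M_D = W·d = 1909·3.65 = 6967.8 kN·m/m
FS = M_R / M_D = 19081.7 / 6967.8 = 2.739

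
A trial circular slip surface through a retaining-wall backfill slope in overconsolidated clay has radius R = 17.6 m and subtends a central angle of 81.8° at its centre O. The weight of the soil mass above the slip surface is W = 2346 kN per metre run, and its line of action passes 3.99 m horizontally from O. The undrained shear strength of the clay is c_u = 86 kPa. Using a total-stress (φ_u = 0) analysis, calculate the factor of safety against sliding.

Taking moments about the centre O, the resisting moment is provided by the undrained shear strength acting along the arc:
Arc length L_a = R·θ = 17.6·(81.8°·π/180) = 17.6·1.4277 = 25.13 m
M_R = c_u·L_a·R = 86·25.13·17.6 = 38032.5 kN·m/m
M_D = W·d = 2346·3.99 = 9360.5 kN·m/m
FS = M_R / M_D = 38032.5 / 9360.5 = 4.063

FS = 4.06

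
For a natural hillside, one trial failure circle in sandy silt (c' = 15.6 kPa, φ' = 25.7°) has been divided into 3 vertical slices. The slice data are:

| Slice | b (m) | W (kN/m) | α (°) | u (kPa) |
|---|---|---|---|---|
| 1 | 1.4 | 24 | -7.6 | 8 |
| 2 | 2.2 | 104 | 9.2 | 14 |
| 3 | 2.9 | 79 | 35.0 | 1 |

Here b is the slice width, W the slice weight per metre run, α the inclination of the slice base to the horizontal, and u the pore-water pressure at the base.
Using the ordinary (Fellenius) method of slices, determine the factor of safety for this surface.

FS = 3.09

Ordinary method of slices: FS = Σ[c'·Δl_i + (W_i cosα_i − u_i·Δl_i)·tanφ'] / Σ W_i sinα_i, with Δl_i = b_i / cosα_i.
Slice 1: Δl = 1.4/cos(-7.6°) = 1.412 m; N'_1 = 24·cos(-7.6°) − 8·1.412 = 12.5; c'Δl = 22.03; W sinα = -3.2
Slice 2: Δl = 2.2/cos9.2° = 2.229 m; N'_2 = 104·cos9.2° − 14·2.229 = 71.5; c'Δl = 34.77; W sinα = 16.6
Slice 3: Δl = 2.9/cos35.0° = 3.540 m; N'_3 = 79·cos35.0° − 1·3.540 = 61.2; c'Δl = 55.23; W sinα = 45.3
Σc'Δl = 112.0 kN/m; ΣN' = 145.1 kN/m; ΣW sinα = 58.8 kN/m
Resisting = 112.0 + 145.1·tan25.7° = 112.0 + 69.8 = 181.9 kN/m
FS = 181.9 / 58.8 = 3.095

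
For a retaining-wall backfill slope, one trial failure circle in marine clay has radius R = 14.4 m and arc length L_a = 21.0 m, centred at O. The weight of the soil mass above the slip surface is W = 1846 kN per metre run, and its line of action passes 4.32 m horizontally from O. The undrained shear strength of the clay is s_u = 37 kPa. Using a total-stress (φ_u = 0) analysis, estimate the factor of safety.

Taking moments about the centre O, the resisting moment is provided by the undrained shear strength acting along the arc:
M_R = s_u·L_a·R = 37·21.00·14.4 = 11188.8 kN·m/m
M_D = W·d = 1846·4.32 = 7974.7 kN·m/m
FS = M_R / M_D = 11188.8 / 7974.7 = 1.403

FS = 1.40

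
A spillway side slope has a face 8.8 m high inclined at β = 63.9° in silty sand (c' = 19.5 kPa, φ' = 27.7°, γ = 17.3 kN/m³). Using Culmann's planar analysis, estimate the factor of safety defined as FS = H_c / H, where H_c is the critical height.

FS = 2.11

H_c = (4c'/γ) · sinβ cosφ' / [1 − cos(β − φ')]
    = (4·19.5/17.3) · sin63.9°·cos27.7° / [1 − cos36.2°]
    = 4.509 · 0.7951 / 0.1930 = 18.57 m
FS = H_c / H = 18.57 / 8.8 = 2.110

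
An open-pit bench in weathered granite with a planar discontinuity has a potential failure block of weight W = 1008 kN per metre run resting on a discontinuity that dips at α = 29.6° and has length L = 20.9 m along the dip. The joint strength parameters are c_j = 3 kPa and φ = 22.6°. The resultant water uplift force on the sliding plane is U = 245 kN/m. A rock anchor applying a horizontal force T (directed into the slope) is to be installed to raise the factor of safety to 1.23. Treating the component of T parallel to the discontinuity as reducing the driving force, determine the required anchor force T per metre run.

T = 225 kN/m

Resolving forces along and normal to the sliding plane, with the horizontal anchor force T adding T·sinα to the effective normal force and T·cosα acting up the plane against the driving force:
FS = [c_jL + (W cosα − U + T sinα) tanφ] / [W sinα − T cosα]
Without the anchor: N' = 631.5 kN/m, driving T_d = 497.9 kN/m, resisting R = 3·20.9 + 631.5·tan22.6° = 325.5 kN/m, FS = 0.65.
Setting FS = 1.23 and solving for T:
1.23·(497.9 − T cos29.6°) = 325.5 + T sin29.6°·tan22.6°
T·(sin29.6°·tan22.6° + 1.23·cos29.6°) = 1.23·497.9 − 325.5
T·(0.4939·0.4163 + 1.23·0.8695) = 612.4 − 325.5 = 286.9
T·1.2751 = 286.9
T = 225.0 kN/m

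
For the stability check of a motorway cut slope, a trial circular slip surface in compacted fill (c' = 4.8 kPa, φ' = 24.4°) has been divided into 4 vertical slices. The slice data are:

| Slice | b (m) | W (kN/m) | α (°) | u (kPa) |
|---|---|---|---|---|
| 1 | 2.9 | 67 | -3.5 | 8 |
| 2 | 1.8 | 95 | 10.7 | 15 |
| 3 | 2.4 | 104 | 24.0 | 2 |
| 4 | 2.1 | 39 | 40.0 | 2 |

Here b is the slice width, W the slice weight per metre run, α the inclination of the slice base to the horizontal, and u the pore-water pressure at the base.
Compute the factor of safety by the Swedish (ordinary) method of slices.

Ordinary method of slices: FS = Σ[c'·Δl_i + (W_i cosα_i − u_i·Δl_i)·tanφ'] / Σ W_i sinα_i, with Δl_i = b_i / cosα_i.
Slice 1: Δl = 2.9/cos(-3.5°) = 2.905 m; N'_1 = 67·cos(-3.5°) − 8·2.905 = 43.6; c'Δl = 13.95; W sinα = -4.1
Slice 2: Δl = 1.8/cos10.7° = 1.832 m; N'_2 = 95·cos10.7° − 15·1.832 = 65.9; c'Δl = 8.79; W sinα = 17.6
Slice 3: Δl = 2.4/cos24.0° = 2.627 m; N'_3 = 104·cos24.0° − 2·2.627 = 89.8; c'Δl = 12.61; W sinα = 42.3
Slice 4: Δl = 2.1/cos40.0° = 2.741 m; N'_4 = 39·cos40.0° − 2·2.741 = 24.4; c'Δl = 13.16; W sinα = 25.1
Σc'Δl = 48.5 kN/m; ΣN' = 223.6 kN/m; ΣW sinα = 80.9 kN/m
Resisting = 48.5 + 223.6·tan24.4° = 48.5 + 101.5 = 150.0 kN/m
FS = 150.0 / 80.9 = 1.853

FS = 1.85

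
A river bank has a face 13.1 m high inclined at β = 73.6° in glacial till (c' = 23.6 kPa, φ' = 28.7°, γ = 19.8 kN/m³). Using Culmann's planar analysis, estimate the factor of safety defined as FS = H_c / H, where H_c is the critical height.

FS = 1.05

H_c = (4c'/γ) · sinβ cosφ' / [1 − cos(β − φ')]
    = (4·23.6/19.8) · sin73.6°·cos28.7° / [1 − cos44.9°]
    = 4.768 · 0.8415 / 0.2917 = 13.76 m
FS = H_c / H = 13.76 / 13.1 = 1.050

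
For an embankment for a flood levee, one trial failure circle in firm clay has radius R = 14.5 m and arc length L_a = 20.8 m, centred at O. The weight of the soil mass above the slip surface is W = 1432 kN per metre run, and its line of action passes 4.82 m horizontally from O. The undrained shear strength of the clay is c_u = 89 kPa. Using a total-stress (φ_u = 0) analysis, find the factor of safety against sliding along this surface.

FS = 3.89

Taking moments about the centre O, the resisting moment is provided by the undrained shear strength acting along the arc:
M_R = c_u·L_a·R = 89·20.80·14.5 = 26842.4 kN·m/m
M_D = W·d = 1432·4.82 = 6902.2 kN·m/m
FS = M_R / M_D = 26842.4 / 6902.2 = 3.889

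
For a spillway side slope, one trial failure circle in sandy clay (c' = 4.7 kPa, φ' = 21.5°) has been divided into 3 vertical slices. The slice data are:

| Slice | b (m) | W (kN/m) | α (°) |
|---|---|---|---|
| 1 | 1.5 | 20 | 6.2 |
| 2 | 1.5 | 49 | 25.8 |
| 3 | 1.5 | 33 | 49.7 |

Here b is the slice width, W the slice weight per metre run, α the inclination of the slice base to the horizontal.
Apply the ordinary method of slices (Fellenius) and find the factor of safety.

Ordinary method of slices: FS = Σ[c'·Δl_i + (W_i cosα_i)·tanφ'] / Σ W_i sinα_i, with Δl_i = b_i / cosα_i.
Slice 1: Δl = 1.5/cos6.2° = 1.509 m; N'_1 = 20·cos6.2° = 19.9; c'Δl = 7.09; W sinα = 2.2
Slice 2: Δl = 1.5/cos25.8° = 1.666 m; N'_2 = 49·cos25.8° = 44.1; c'Δl = 7.83; W sinα = 21.3
Slice 3: Δl = 1.5/cos49.7° = 2.319 m; N'_3 = 33·cos49.7° = 21.3; c'Δl = 10.90; W sinα = 25.2
Σc'Δl = 25.8 kN/m; ΣN' = 85.3 kN/m; ΣW sinα = 48.7 kN/m
Resisting = 25.8 + 85.3·tan21.5° = 25.8 + 33.6 = 59.4 kN/m
FS = 59.4 / 48.7 = 1.222

FS = 1.22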